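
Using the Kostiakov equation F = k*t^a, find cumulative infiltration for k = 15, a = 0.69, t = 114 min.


F = k * t^a = 15 * 114^0.69
F = 15 * 26.258163

393.8724 mm


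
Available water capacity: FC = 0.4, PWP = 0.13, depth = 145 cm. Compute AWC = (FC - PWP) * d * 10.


AWC = (FC - PWP) * d * 10
AWC = (0.4 - 0.13) * 145 * 10
AWC = 0.2700 * 145 * 10

391.5000 mm


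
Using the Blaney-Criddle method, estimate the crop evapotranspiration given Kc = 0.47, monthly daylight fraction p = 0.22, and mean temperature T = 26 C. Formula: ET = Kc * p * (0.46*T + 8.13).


ET = Kc * p * (0.46*T + 8.13)
ET = 0.47 * 0.22 * (0.46*26 + 8.13)
ET = 0.47 * 0.22 * 20.0900

2.0773 mm/day


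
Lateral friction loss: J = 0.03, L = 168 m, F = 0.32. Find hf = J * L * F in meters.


hf = J * L * F = 0.03 * 168 * 0.32 = 1.6128 m

1.6128 m


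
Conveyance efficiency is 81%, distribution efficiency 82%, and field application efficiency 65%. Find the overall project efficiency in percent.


Ec = 0.81, Eb = 0.82, Ea = 0.65
E = 0.81 * 0.82 * 0.65 * 100 = 43.1730%

43.1730 %


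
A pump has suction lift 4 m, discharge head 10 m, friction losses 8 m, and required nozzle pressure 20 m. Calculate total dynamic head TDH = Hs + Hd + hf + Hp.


TDH = Hs + Hd + hf + Hp = 4 + 10 + 8 + 20 = 42

42 m


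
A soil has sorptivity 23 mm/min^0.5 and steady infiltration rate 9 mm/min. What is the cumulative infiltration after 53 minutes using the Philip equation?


F = S*sqrt(t) + A*t
F = 23*sqrt(53) + 9*53
F = 23*7.280110 + 477

644.4425 mm


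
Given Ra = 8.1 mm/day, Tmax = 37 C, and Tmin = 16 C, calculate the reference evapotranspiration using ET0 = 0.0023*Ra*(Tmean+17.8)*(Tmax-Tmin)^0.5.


Tmean = (Tmax + Tmin)/2 = (37 + 16)/2 = 26.5
ET0 = 0.0023 * 8.1 * (26.5 + 17.8) * sqrt(37 - 16)
ET0 = 0.0023 * 8.1 * 44.3 * 4.582576

3.7820 mm/day


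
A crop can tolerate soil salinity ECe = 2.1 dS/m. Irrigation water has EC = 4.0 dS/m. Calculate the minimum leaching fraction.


LR = ECiw / (5*ECe - ECiw)
LR = 4.0 / (5*2.1 - 4.0)
LR = 4.0 / 6.5000

0.6154


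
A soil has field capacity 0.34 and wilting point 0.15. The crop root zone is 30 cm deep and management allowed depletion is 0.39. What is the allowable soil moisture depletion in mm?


SMD = (FC - PWP) * d * MAD * 10
SMD = (0.34 - 0.15) * 30 * 0.39 * 10
SMD = 0.1900 * 30 * 0.39 * 10

22.2300 mm


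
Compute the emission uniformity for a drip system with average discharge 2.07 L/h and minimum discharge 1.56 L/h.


EU = (q_min/q_avg)*100 = (1.56/2.07)*100 = 75.3623%

75.3623 %


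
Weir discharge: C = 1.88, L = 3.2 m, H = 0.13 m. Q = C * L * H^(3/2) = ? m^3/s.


Q = C * L * H^(3/2) = 1.88 * 3.2 * 0.13^1.5 = 1.88 * 3.2 * 0.046872

0.2820 m^3/s


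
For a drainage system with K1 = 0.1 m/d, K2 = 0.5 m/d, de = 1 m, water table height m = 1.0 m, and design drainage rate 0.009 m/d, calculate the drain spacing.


S^2 = 8*K2*de*m/q + 4*K1*m^2/q
S^2 = 8*0.5*1*1.0/0.009 + 4*0.1*1.0^2/0.009
S = sqrt(488.8889)

22.1108 m


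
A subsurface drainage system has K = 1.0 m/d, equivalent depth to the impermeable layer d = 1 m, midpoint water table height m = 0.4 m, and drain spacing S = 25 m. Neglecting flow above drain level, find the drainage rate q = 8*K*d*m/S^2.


q = 8*K*d*m/S^2
q = 8*1.0*1*0.4/25^2
q = 3.2000 / 625

0.0051 m/d


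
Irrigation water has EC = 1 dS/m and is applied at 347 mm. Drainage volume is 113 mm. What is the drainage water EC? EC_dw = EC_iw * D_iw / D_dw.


EC_dw = EC_iw * D_iw / D_dw
EC_dw = 1 * 347 / 113
EC_dw = 347 / 113

3.0708 dS/m


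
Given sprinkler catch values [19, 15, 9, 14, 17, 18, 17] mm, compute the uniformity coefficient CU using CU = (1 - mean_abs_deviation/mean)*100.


mean = 15.571429 mm
MAD = 2.489796 mm
CU = (1 - 2.489796/15.571429)*100

84.0105 %


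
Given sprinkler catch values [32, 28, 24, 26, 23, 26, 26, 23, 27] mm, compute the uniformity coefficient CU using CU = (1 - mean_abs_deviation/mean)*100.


mean = 26.111111 mm
MAD = 1.925926 mm
CU = (1 - 1.925926/26.111111)*100

92.6241 %


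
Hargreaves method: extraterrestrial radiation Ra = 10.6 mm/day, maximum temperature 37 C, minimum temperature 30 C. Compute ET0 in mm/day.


Tmean = (Tmax + Tmin)/2 = (37 + 30)/2 = 33.5
ET0 = 0.0023 * 10.6 * (33.5 + 17.8) * sqrt(37 - 30)
ET0 = 0.0023 * 10.6 * 51.3 * 2.645751

3.3090 mm/day


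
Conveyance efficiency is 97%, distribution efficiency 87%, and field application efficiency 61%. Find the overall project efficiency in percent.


Ec = 0.97, Eb = 0.87, Ea = 0.61
E = 0.97 * 0.87 * 0.61 * 100 = 51.4779%

51.4779 %


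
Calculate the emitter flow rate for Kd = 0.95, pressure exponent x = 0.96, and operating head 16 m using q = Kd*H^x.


q = Kd * H^x = 0.95 * 16^0.96 = 0.95 * 14.320401

13.6044 L/h


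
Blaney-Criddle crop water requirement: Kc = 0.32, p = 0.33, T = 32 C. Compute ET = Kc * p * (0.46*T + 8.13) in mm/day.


ET = Kc * p * (0.46*T + 8.13)
ET = 0.32 * 0.33 * (0.46*32 + 8.13)
ET = 0.32 * 0.33 * 22.8500

2.4130 mm/day


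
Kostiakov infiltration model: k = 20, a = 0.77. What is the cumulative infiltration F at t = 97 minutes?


F = k * t^a = 20 * 97^0.77
F = 20 * 33.869925

677.3985 mm


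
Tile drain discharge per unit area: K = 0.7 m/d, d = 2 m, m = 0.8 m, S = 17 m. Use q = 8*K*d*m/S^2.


q = 8*K*d*m/S^2
q = 8*0.7*2*0.8/17^2
q = 8.9600 / 289

0.0310 m/d


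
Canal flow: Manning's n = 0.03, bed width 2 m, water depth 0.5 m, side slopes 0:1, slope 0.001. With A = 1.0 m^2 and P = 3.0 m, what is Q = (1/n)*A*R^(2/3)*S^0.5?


R = A/P = 1.0/3.0 = 0.333333
Q = (1/0.03) * 1.0 * 0.333333^(2/3) * 0.001^0.5

0.5068 m^3/s


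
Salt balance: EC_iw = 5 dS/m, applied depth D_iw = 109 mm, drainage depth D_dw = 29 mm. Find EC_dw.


EC_dw = EC_iw * D_iw / D_dw
EC_dw = 5 * 109 / 29
EC_dw = 545 / 29

18.7931 dS/m


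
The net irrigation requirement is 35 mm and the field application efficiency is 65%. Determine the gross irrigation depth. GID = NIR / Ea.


Ea = 65% = 0.65
GID = NIR / Ea = 35 / 0.65 = 53.8462 mm

53.8462 mm


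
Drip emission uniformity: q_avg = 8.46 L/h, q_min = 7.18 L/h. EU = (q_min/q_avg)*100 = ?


EU = (q_min/q_avg)*100 = (7.18/8.46)*100 = 84.8700%

84.8700 %


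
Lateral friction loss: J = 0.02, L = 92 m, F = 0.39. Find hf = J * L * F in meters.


hf = J * L * F = 0.02 * 92 * 0.39 = 0.7176 m

0.7176 m


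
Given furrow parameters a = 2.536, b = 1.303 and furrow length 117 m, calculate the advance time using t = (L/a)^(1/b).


t = (L/a)^(1/b)
t = (117/2.536)^(1/1.303)
t = 46.135647^(1/1.303)

18.9270 min


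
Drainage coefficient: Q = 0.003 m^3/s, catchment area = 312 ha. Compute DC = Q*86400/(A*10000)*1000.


DC = Q * 86400 / (A * 10000) * 1000
DC = 0.003 * 86400 / (312 * 10000) * 1000
DC = 259200.0000 / 3120000

0.0831 mm/day


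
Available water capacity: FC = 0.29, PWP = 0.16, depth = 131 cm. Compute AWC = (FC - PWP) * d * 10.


AWC = (FC - PWP) * d * 10
AWC = (0.29 - 0.16) * 131 * 10
AWC = 0.1300 * 131 * 10

170.3000 mm


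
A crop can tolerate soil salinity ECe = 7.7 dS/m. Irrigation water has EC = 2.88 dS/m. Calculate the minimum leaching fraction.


LR = ECiw / (5*ECe - ECiw)
LR = 2.88 / (5*7.7 - 2.88)
LR = 2.88 / 35.6200

0.0809


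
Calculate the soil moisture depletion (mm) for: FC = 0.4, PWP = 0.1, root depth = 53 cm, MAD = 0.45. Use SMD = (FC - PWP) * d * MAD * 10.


SMD = (FC - PWP) * d * MAD * 10
SMD = (0.4 - 0.1) * 53 * 0.45 * 10
SMD = 0.3000 * 53 * 0.45 * 10

71.5500 mm


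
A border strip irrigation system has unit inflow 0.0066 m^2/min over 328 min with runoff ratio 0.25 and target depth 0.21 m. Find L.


L = q*t/((1+r)*Z)
L = 0.0066*328/((1+0.25)*0.21)
L = 2.1648/0.2625

8.2469 m


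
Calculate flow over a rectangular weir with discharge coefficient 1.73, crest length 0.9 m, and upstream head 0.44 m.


Q = C * L * H^(3/2) = 1.73 * 0.9 * 0.44^1.5 = 1.73 * 0.9 * 0.291863

0.4544 m^3/s


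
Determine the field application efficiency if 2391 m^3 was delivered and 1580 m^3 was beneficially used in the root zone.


Ea = V_root / V_field * 100 = 1580 / 2391 * 100 = 66.0811%

66.0811 %


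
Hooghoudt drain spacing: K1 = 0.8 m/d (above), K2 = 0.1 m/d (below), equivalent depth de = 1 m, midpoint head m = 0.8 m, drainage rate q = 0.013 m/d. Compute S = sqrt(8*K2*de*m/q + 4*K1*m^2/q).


S^2 = 8*K2*de*m/q + 4*K1*m^2/q
S^2 = 8*0.1*1*0.8/0.013 + 4*0.8*0.8^2/0.013
S = sqrt(206.7692)

14.3795 m


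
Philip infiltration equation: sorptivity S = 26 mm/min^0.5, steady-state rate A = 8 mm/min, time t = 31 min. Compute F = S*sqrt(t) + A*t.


F = S*sqrt(t) + A*t
F = 26*sqrt(31) + 8*31
F = 26*5.567764 + 248

392.7619 mm


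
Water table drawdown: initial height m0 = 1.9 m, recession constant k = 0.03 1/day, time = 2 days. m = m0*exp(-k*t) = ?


m = m0 * exp(-k*t)
m = 1.9 * exp(-0.03 * 2)
m = 1.9 * exp(-0.0600)

1.7894 m


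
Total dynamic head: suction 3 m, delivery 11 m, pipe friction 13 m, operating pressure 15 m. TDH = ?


TDH = Hs + Hd + hf + Hp = 3 + 11 + 13 + 15 = 42

42 m


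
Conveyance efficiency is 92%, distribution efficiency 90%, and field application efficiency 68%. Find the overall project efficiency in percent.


Ec = 0.92, Eb = 0.9, Ea = 0.68
E = 0.92 * 0.9 * 0.68 * 100 = 56.3040%

56.3040 %


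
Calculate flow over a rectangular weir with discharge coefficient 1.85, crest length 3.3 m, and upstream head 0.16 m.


Q = C * L * H^(3/2) = 1.85 * 3.3 * 0.16^1.5 = 1.85 * 3.3 * 0.064000

0.3907 m^3/s


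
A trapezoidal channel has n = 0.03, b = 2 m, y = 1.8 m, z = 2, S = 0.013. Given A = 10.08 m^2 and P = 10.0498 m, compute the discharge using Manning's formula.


R = A/P = 10.08/10.0498 = 1.003005
Q = (1/0.03) * 10.08 * 1.003005^(2/3) * 0.013^0.5

38.3866 m^3/s


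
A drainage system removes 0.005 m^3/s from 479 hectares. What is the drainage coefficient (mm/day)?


DC = Q * 86400 / (A * 10000) * 1000
DC = 0.005 * 86400 / (479 * 10000) * 1000
DC = 432000.0000 / 4790000

0.0902 mm/day


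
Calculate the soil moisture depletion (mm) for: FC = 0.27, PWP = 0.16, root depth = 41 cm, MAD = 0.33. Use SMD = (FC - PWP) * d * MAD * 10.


SMD = (FC - PWP) * d * MAD * 10
SMD = (0.27 - 0.16) * 41 * 0.33 * 10
SMD = 0.1100 * 41 * 0.33 * 10

14.8830 mm


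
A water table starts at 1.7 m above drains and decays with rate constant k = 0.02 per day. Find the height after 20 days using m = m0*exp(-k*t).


m = m0 * exp(-k*t)
m = 1.7 * exp(-0.02 * 20)
m = 1.7 * exp(-0.4000)

1.1395 m


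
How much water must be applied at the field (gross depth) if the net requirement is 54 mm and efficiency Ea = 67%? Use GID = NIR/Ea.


Ea = 67% = 0.67
GID = NIR / Ea = 54 / 0.67 = 80.5970 mm

80.5970 mm


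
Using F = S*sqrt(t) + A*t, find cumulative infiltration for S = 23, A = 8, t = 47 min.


F = S*sqrt(t) + A*t
F = 23*sqrt(47) + 8*47
F = 23*6.855655 + 376

533.6801 mm


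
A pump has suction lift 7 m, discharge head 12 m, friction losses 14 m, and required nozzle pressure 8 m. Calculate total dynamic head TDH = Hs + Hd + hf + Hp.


TDH = Hs + Hd + hf + Hp = 7 + 12 + 14 + 8 = 41

41 m


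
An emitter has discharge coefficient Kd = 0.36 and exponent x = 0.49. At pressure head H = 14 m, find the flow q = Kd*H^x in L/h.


q = Kd * H^x = 0.36 * 14^0.49 = 0.36 * 3.644204

1.3119 L/h


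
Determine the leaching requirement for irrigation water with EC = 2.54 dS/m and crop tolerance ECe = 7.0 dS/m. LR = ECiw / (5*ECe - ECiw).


LR = ECiw / (5*ECe - ECiw)
LR = 2.54 / (5*7.0 - 2.54)
LR = 2.54 / 32.4600

0.0783


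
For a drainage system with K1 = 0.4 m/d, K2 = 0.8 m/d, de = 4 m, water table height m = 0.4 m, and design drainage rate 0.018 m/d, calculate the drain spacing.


S^2 = 8*K2*de*m/q + 4*K1*m^2/q
S^2 = 8*0.8*4*0.4/0.018 + 4*0.4*0.4^2/0.018
S = sqrt(583.1111)

24.1477 m


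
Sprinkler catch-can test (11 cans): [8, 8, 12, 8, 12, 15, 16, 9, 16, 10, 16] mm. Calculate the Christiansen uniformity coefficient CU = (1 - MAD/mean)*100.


mean = 11.818182 mm
MAD = 2.925620 mm
CU = (1 - 2.925620/11.818182)*100

75.2448 %


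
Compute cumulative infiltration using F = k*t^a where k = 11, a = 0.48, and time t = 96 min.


F = k * t^a = 11 * 96^0.48
F = 11 * 8.943143

98.3746 mm


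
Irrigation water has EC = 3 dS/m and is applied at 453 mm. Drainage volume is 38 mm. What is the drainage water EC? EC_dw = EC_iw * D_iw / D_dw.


EC_dw = EC_iw * D_iw / D_dw
EC_dw = 3 * 453 / 38
EC_dw = 1359 / 38

35.7632 dS/m


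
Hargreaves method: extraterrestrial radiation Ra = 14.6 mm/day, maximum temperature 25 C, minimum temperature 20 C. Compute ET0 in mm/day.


Tmean = (Tmax + Tmin)/2 = (25 + 20)/2 = 22.5
ET0 = 0.0023 * 14.6 * (22.5 + 17.8) * sqrt(25 - 20)
ET0 = 0.0023 * 14.6 * 40.3 * 2.236068

3.0260 mm/day


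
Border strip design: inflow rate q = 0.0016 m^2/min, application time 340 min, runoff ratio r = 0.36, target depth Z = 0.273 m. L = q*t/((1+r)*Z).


L = q*t/((1+r)*Z)
L = 0.0016*340/((1+0.36)*0.273)
L = 0.544/0.37128

1.4652 m


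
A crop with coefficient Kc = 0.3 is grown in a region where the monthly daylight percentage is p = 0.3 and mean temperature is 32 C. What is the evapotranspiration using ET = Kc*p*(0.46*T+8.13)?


ET = Kc * p * (0.46*T + 8.13)
ET = 0.3 * 0.3 * (0.46*32 + 8.13)
ET = 0.3 * 0.3 * 22.8500

2.0565 mm/day


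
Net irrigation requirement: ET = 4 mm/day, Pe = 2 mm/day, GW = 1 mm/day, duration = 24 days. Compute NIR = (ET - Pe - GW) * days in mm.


Daily deficit = ET - Pe - GW = 4 - 2 - 1 = 1 mm/day
NIR = 1 * 24 = 24 mm

24.0000 mm


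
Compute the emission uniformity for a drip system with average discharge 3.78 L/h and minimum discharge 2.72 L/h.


EU = (q_min/q_avg)*100 = (2.72/3.78)*100 = 71.9577%

71.9577 %


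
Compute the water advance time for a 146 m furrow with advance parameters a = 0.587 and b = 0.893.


t = (L/a)^(1/b)
t = (146/0.587)^(1/0.893)
t = 248.722317^(1/0.893)

481.6941 min


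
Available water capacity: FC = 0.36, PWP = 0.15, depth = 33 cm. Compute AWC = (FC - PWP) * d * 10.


AWC = (FC - PWP) * d * 10
AWC = (0.36 - 0.15) * 33 * 10
AWC = 0.2100 * 33 * 10

69.3000 mm


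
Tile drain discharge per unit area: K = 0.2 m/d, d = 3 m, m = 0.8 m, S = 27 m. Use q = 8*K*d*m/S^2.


q = 8*K*d*m/S^2
q = 8*0.2*3*0.8/27^2
q = 3.8400 / 729

0.0053 m/d


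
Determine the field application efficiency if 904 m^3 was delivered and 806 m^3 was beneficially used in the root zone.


Ea = V_root / V_field * 100 = 806 / 904 * 100 = 89.1593%

89.1593 %


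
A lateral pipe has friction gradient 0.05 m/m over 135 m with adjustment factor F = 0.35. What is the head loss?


hf = J * L * F = 0.05 * 135 * 0.35 = 2.3625 m

2.3625 m


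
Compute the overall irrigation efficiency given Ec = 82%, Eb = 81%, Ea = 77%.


Ec = 0.82, Eb = 0.81, Ea = 0.77
E = 0.82 * 0.81 * 0.77 * 100 = 51.1434%

51.1434 %


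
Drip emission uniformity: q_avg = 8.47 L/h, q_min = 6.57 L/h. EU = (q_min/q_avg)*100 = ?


EU = (q_min/q_avg)*100 = (6.57/8.47)*100 = 77.5679%

77.5679 %


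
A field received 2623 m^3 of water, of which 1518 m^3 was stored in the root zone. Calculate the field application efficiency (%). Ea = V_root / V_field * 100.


Ea = V_root / V_field * 100 = 1518 / 2623 * 100 = 57.8727%

57.8727 %


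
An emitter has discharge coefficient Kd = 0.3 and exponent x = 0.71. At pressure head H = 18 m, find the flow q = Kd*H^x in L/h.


q = Kd * H^x = 0.3 * 18^0.71 = 0.3 * 7.784729

2.3354 L/h


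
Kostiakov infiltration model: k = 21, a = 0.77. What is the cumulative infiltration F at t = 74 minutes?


F = k * t^a = 21 * 74^0.77
F = 21 * 27.498463

577.4677 mm


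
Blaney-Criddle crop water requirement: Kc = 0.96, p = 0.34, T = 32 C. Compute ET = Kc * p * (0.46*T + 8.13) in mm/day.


ET = Kc * p * (0.46*T + 8.13)
ET = 0.96 * 0.34 * (0.46*32 + 8.13)
ET = 0.96 * 0.34 * 22.8500

7.4582 mm/day


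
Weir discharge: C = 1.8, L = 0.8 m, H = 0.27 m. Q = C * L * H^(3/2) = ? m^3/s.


Q = C * L * H^(3/2) = 1.8 * 0.8 * 0.27^1.5 = 1.8 * 0.8 * 0.140296

0.2020 m^3/s


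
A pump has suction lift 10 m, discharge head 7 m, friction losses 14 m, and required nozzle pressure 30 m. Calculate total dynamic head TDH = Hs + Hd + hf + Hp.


TDH = Hs + Hd + hf + Hp = 10 + 7 + 14 + 30 = 61

61 m


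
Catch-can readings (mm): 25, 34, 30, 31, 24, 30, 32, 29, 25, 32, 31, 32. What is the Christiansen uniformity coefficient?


mean = 29.583333 mm
MAD = 2.555556 mm
CU = (1 - 2.555556/29.583333)*100

91.3615 %


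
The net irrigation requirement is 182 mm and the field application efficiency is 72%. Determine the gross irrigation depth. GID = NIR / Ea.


Ea = 72% = 0.72
GID = NIR / Ea = 182 / 0.72 = 252.7778 mm

252.7778 mm


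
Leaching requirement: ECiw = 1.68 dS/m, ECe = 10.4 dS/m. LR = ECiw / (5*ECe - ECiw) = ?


LR = ECiw / (5*ECe - ECiw)
LR = 1.68 / (5*10.4 - 1.68)
LR = 1.68 / 50.3200

0.0334


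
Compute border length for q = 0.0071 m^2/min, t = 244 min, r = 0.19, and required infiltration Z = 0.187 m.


L = q*t/((1+r)*Z)
L = 0.0071*244/((1+0.19)*0.187)
L = 1.7324/0.22253

7.7850 m


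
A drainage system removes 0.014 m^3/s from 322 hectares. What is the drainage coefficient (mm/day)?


DC = Q * 86400 / (A * 10000) * 1000
DC = 0.014 * 86400 / (322 * 10000) * 1000
DC = 1209600.0000 / 3220000

0.3757 mm/day


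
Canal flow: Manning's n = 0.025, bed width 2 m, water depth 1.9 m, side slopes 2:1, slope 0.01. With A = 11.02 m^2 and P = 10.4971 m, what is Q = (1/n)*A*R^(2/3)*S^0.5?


R = A/P = 11.02/10.4971 = 1.049814
Q = (1/0.025) * 11.02 * 1.049814^(2/3) * 0.01^0.5

45.5320 m^3/s


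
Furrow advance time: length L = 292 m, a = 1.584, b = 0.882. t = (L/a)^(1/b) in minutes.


t = (L/a)^(1/b)
t = (292/1.584)^(1/0.882)
t = 184.343434^(1/0.882)

370.4579 min


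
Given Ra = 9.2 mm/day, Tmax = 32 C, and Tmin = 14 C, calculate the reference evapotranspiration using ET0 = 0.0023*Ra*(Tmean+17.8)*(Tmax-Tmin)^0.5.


Tmean = (Tmax + Tmin)/2 = (32 + 14)/2 = 23.0
ET0 = 0.0023 * 9.2 * (23.0 + 17.8) * sqrt(32 - 14)
ET0 = 0.0023 * 9.2 * 40.8 * 4.242641

3.6628 mm/day


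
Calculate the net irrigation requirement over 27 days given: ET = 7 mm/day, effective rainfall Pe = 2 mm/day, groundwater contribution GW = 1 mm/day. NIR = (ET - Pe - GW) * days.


Daily deficit = ET - Pe - GW = 7 - 2 - 1 = 4 mm/day
NIR = 4 * 27 = 108 mm

108.0000 mm


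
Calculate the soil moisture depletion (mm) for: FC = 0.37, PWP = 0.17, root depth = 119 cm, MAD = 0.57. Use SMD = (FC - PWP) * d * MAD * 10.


SMD = (FC - PWP) * d * MAD * 10
SMD = (0.37 - 0.17) * 119 * 0.57 * 10
SMD = 0.2000 * 119 * 0.57 * 10

135.6600 mm


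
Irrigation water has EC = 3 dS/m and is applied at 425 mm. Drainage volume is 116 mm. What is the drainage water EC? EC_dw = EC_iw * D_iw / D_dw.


EC_dw = EC_iw * D_iw / D_dw
EC_dw = 3 * 425 / 116
EC_dw = 1275 / 116

10.9914 dS/m


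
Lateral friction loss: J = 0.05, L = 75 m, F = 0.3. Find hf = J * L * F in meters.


hf = J * L * F = 0.05 * 75 * 0.3 = 1.1250 m

1.1250 m


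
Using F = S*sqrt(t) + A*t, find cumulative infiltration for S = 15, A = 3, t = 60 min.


F = S*sqrt(t) + A*t
F = 15*sqrt(60) + 3*60
F = 15*7.745967 + 180

296.1895 mm


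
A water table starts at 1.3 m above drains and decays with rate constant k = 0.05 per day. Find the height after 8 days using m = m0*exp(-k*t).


m = m0 * exp(-k*t)
m = 1.3 * exp(-0.05 * 8)
m = 1.3 * exp(-0.4000)

0.8714 m


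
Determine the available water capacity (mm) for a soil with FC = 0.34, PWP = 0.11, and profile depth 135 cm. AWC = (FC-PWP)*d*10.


AWC = (FC - PWP) * d * 10
AWC = (0.34 - 0.11) * 135 * 10
AWC = 0.2300 * 135 * 10

310.5000 mm


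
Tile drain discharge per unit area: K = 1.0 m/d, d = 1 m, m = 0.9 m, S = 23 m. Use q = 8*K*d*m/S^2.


q = 8*K*d*m/S^2
q = 8*1.0*1*0.9/23^2
q = 7.2000 / 529

0.0136 m/d


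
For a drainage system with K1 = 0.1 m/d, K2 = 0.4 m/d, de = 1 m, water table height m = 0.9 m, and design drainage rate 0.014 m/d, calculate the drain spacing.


S^2 = 8*K2*de*m/q + 4*K1*m^2/q
S^2 = 8*0.4*1*0.9/0.014 + 4*0.1*0.9^2/0.014
S = sqrt(228.8571)

15.1280 m


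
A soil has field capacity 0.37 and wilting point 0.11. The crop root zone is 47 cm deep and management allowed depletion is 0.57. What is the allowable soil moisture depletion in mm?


SMD = (FC - PWP) * d * MAD * 10
SMD = (0.37 - 0.11) * 47 * 0.57 * 10
SMD = 0.2600 * 47 * 0.57 * 10

69.6540 mm


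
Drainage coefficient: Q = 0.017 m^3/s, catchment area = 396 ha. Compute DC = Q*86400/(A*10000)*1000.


DC = Q * 86400 / (A * 10000) * 1000
DC = 0.017 * 86400 / (396 * 10000) * 1000
DC = 1468800.0000 / 3960000

0.3709 mm/day


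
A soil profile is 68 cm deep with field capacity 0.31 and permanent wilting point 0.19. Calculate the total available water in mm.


AWC = (FC - PWP) * d * 10
AWC = (0.31 - 0.19) * 68 * 10
AWC = 0.1200 * 68 * 10

81.6000 mm


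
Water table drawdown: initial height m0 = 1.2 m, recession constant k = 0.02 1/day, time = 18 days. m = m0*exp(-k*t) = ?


m = m0 * exp(-k*t)
m = 1.2 * exp(-0.02 * 18)
m = 1.2 * exp(-0.3600)

0.8372 m


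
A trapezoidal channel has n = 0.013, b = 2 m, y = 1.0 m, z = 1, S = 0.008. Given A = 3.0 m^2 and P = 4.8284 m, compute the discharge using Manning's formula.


R = A/P = 3.0/4.8284 = 0.621324
Q = (1/0.013) * 3.0 * 0.621324^(2/3) * 0.008^0.5

15.0292 m^3/s


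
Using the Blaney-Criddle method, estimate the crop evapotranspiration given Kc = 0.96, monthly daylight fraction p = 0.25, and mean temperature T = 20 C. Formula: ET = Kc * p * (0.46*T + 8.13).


ET = Kc * p * (0.46*T + 8.13)
ET = 0.96 * 0.25 * (0.46*20 + 8.13)
ET = 0.96 * 0.25 * 17.3300

4.1592 mm/day


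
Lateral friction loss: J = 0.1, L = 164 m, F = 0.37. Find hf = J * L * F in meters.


hf = J * L * F = 0.1 * 164 * 0.37 = 6.0680 m

6.0680 m


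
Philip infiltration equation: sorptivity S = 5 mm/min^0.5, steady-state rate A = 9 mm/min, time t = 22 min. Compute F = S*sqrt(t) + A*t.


F = S*sqrt(t) + A*t
F = 5*sqrt(22) + 9*22
F = 5*4.690416 + 198

221.4521 mm


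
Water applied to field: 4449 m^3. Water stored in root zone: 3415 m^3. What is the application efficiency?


Ea = V_root / V_field * 100 = 3415 / 4449 * 100 = 76.7588%

76.7588 %


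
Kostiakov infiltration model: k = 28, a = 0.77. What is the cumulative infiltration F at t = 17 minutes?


F = k * t^a = 28 * 17^0.77
F = 28 * 8.860244

248.0868 mm


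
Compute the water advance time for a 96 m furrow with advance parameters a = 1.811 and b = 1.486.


t = (L/a)^(1/b)
t = (96/1.811)^(1/1.486)
t = 53.009387^(1/1.486)

14.4677 min


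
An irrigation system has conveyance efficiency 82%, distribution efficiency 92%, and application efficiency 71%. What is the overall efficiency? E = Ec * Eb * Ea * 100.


Ec = 0.82, Eb = 0.92, Ea = 0.71
E = 0.82 * 0.92 * 0.71 * 100 = 53.5624%

53.5624 %


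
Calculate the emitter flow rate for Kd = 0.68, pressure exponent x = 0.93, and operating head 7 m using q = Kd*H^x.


q = Kd * H^x = 0.68 * 7^0.93 = 0.68 * 6.108593

4.1538 L/h


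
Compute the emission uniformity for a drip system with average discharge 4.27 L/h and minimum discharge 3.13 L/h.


EU = (q_min/q_avg)*100 = (3.13/4.27)*100 = 73.3021%

73.3021 %


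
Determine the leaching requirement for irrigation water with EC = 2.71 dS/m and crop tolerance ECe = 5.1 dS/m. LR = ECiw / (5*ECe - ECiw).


LR = ECiw / (5*ECe - ECiw)
LR = 2.71 / (5*5.1 - 2.71)
LR = 2.71 / 22.7900

0.1189


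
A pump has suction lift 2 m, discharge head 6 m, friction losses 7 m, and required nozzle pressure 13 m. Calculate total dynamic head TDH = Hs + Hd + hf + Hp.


TDH = Hs + Hd + hf + Hp = 2 + 6 + 7 + 13 = 28

28 m


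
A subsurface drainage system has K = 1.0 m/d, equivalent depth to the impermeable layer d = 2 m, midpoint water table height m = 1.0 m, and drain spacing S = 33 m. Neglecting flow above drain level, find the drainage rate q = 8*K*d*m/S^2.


q = 8*K*d*m/S^2
q = 8*1.0*2*1.0/33^2
q = 16.0000 / 1089

0.0147 m/d


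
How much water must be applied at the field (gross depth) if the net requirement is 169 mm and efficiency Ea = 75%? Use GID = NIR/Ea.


Ea = 75% = 0.75
GID = NIR / Ea = 169 / 0.75 = 225.3333 mm

225.3333 mm


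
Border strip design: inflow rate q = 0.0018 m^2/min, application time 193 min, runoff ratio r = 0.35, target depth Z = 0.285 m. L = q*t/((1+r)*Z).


L = q*t/((1+r)*Z)
L = 0.0018*193/((1+0.35)*0.285)
L = 0.3474/0.38475

0.9029 m


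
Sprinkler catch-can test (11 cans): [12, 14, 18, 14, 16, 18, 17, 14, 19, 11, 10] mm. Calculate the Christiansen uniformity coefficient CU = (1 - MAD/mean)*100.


mean = 14.818182 mm
MAD = 2.528926 mm
CU = (1 - 2.528926/14.818182)*100

82.9336 %


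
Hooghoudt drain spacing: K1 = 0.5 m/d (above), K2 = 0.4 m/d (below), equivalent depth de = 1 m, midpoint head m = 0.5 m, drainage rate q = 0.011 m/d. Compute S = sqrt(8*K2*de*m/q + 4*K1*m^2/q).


S^2 = 8*K2*de*m/q + 4*K1*m^2/q
S^2 = 8*0.4*1*0.5/0.011 + 4*0.5*0.5^2/0.011
S = sqrt(190.9091)

13.8170 m


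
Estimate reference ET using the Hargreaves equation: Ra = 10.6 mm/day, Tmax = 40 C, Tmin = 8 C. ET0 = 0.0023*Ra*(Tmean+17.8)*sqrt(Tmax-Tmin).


Tmean = (Tmax + Tmin)/2 = (40 + 8)/2 = 24.0
ET0 = 0.0023 * 10.6 * (24.0 + 17.8) * sqrt(40 - 8)
ET0 = 0.0023 * 10.6 * 41.8 * 5.656854

5.7648 mm/day


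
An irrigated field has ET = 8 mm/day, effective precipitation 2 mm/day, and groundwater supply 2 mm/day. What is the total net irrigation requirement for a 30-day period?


Daily deficit = ET - Pe - GW = 8 - 2 - 2 = 4 mm/day
NIR = 4 * 30 = 120 mm

120.0000 mm


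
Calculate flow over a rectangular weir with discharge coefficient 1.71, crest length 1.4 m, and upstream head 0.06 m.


Q = C * L * H^(3/2) = 1.71 * 1.4 * 0.06^1.5 = 1.71 * 1.4 * 0.014697

0.0352 m^3/s


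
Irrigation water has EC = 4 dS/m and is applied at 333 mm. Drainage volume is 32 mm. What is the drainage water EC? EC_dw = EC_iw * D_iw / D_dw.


EC_dw = EC_iw * D_iw / D_dw
EC_dw = 4 * 333 / 32
EC_dw = 1332 / 32

41.6250 dS/m


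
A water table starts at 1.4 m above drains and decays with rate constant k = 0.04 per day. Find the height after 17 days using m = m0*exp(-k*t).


m = m0 * exp(-k*t)
m = 1.4 * exp(-0.04 * 17)
m = 1.4 * exp(-0.6800)

0.7093 m


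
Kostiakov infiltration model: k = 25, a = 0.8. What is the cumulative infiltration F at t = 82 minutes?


F = k * t^a = 25 * 82^0.8
F = 25 * 33.966522

849.1630 mm


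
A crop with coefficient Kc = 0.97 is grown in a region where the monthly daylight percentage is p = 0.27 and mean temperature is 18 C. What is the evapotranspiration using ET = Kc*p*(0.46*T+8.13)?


ET = Kc * p * (0.46*T + 8.13)
ET = 0.97 * 0.27 * (0.46*18 + 8.13)
ET = 0.97 * 0.27 * 16.4100

4.2978 mm/day


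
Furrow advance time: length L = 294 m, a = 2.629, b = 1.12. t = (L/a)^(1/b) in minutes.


t = (L/a)^(1/b)
t = (294/2.629)^(1/1.12)
t = 111.829593^(1/1.12)

67.4634 min


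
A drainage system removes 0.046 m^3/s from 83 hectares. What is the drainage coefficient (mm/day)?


DC = Q * 86400 / (A * 10000) * 1000
DC = 0.046 * 86400 / (83 * 10000) * 1000
DC = 3974400.0000 / 830000

4.7884 mm/day


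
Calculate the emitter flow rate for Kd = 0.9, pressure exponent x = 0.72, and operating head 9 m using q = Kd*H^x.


q = Kd * H^x = 0.9 * 9^0.72 = 0.9 * 4.864684

4.3782 L/h


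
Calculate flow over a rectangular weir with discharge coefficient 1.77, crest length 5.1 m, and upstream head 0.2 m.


Q = C * L * H^(3/2) = 1.77 * 5.1 * 0.2^1.5 = 1.77 * 5.1 * 0.089443

0.8074 m^3/s


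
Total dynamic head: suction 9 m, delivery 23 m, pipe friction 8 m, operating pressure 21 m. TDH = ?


TDH = Hs + Hd + hf + Hp = 9 + 23 + 8 + 21 = 61

61 m


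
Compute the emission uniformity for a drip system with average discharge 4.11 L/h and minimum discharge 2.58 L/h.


EU = (q_min/q_avg)*100 = (2.58/4.11)*100 = 62.7737%

62.7737 %


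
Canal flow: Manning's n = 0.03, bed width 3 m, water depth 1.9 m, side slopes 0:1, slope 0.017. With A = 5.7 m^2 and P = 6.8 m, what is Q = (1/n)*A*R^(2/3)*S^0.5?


R = A/P = 5.7/6.8 = 0.838235
Q = (1/0.03) * 5.7 * 0.838235^(2/3) * 0.017^0.5

22.0236 m^3/s


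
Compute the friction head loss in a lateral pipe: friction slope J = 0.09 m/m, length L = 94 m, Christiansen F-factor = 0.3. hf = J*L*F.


hf = J * L * F = 0.09 * 94 * 0.3 = 2.5380 m

2.5380 m


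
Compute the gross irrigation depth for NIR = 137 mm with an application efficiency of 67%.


Ea = 67% = 0.67
GID = NIR / Ea = 137 / 0.67 = 204.4776 mm

204.4776 mm


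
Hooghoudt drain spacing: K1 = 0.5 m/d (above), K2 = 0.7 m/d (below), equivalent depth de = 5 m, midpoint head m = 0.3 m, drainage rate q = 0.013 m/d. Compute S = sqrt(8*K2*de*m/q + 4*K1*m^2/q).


S^2 = 8*K2*de*m/q + 4*K1*m^2/q
S^2 = 8*0.7*5*0.3/0.013 + 4*0.5*0.3^2/0.013
S = sqrt(660.0000)

25.6905 m


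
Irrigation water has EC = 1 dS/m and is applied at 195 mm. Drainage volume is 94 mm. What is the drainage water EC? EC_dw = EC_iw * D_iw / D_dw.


EC_dw = EC_iw * D_iw / D_dw
EC_dw = 1 * 195 / 94
EC_dw = 195 / 94

2.0745 dS/m


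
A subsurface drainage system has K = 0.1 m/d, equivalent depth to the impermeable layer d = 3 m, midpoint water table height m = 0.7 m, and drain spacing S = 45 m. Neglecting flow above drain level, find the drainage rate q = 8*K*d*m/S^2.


q = 8*K*d*m/S^2
q = 8*0.1*3*0.7/45^2
q = 1.6800 / 2025

8.2963e-04 m/d


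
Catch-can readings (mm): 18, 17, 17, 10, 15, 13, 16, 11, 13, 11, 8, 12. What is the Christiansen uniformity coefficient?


mean = 13.416667 mm
MAD = 2.652778 mm
CU = (1 - 2.652778/13.416667)*100

80.2277 %


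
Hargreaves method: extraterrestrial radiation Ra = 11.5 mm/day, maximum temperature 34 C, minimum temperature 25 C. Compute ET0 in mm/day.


Tmean = (Tmax + Tmin)/2 = (34 + 25)/2 = 29.5
ET0 = 0.0023 * 11.5 * (29.5 + 17.8) * sqrt(34 - 25)
ET0 = 0.0023 * 11.5 * 47.3 * 3.000000

3.7533 mm/day


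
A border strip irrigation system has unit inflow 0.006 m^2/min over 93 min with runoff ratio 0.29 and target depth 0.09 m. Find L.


L = q*t/((1+r)*Z)
L = 0.006*93/((1+0.29)*0.09)
L = 0.558/0.1161

4.8062 m


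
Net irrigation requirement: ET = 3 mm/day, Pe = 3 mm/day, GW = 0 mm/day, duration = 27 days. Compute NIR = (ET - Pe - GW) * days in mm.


Daily deficit = ET - Pe - GW = 3 - 3 - 0 = 0 mm/day
NIR = 0 * 27 = 0 mm

0 mm


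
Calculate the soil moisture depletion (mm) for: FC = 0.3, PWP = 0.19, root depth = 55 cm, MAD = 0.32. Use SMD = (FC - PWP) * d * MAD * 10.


SMD = (FC - PWP) * d * MAD * 10
SMD = (0.3 - 0.19) * 55 * 0.32 * 10
SMD = 0.1100 * 55 * 0.32 * 10

19.3600 mm


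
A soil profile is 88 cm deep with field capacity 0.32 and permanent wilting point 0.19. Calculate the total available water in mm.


AWC = (FC - PWP) * d * 10
AWC = (0.32 - 0.19) * 88 * 10
AWC = 0.1300 * 88 * 10

114.4000 mm


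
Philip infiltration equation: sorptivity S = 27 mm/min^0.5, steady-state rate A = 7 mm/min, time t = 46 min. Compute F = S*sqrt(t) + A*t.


F = S*sqrt(t) + A*t
F = 27*sqrt(46) + 7*46
F = 27*6.782330 + 322

505.1229 mm


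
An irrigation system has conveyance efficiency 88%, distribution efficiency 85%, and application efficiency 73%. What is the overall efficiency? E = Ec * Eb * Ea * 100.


Ec = 0.88, Eb = 0.85, Ea = 0.73
E = 0.88 * 0.85 * 0.73 * 100 = 54.6040%

54.6040 %


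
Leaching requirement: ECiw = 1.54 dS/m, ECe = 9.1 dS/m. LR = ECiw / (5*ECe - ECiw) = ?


LR = ECiw / (5*ECe - ECiw)
LR = 1.54 / (5*9.1 - 1.54)
LR = 1.54 / 43.9600

0.0350


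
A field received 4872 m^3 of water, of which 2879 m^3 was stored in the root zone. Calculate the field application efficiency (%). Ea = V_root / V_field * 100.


Ea = V_root / V_field * 100 = 2879 / 4872 * 100 = 59.0928%

59.0928 %


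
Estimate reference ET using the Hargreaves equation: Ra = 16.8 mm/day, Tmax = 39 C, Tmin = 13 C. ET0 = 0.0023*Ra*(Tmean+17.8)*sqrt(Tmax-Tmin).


Tmean = (Tmax + Tmin)/2 = (39 + 13)/2 = 26.0
ET0 = 0.0023 * 16.8 * (26.0 + 17.8) * sqrt(39 - 13)
ET0 = 0.0023 * 16.8 * 43.8 * 5.099020

8.6297 mm/day


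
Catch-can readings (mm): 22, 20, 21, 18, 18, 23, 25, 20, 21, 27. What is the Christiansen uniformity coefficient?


mean = 21.500000 mm
MAD = 2.200000 mm
CU = (1 - 2.200000/21.500000)*100

89.7674 %


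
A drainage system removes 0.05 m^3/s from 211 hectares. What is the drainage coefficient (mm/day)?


DC = Q * 86400 / (A * 10000) * 1000
DC = 0.05 * 86400 / (211 * 10000) * 1000
DC = 4320000.0000 / 2110000

2.0474 mm/day


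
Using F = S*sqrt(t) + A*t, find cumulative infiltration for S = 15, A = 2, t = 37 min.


F = S*sqrt(t) + A*t
F = 15*sqrt(37) + 2*37
F = 15*6.082763 + 74

165.2414 mm


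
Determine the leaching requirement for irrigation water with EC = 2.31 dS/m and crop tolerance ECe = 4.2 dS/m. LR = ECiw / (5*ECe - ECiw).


LR = ECiw / (5*ECe - ECiw)
LR = 2.31 / (5*4.2 - 2.31)
LR = 2.31 / 18.6900

0.1236


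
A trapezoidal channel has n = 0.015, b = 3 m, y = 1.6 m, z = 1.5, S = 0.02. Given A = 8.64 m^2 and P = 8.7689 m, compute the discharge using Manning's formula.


R = A/P = 8.64/8.7689 = 0.985300
Q = (1/0.015) * 8.64 * 0.985300^(2/3) * 0.02^0.5

80.6584 m^3/s


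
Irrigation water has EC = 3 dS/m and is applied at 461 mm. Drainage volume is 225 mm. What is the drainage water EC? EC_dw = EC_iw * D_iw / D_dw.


EC_dw = EC_iw * D_iw / D_dw
EC_dw = 3 * 461 / 225
EC_dw = 1383 / 225

6.1467 dS/m


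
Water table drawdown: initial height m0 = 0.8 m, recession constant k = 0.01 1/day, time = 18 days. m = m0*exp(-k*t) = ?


m = m0 * exp(-k*t)
m = 0.8 * exp(-0.01 * 18)
m = 0.8 * exp(-0.1800)

0.6682 m


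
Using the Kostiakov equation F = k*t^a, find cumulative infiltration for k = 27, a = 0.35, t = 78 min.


F = k * t^a = 27 * 78^0.35
F = 27 * 4.594446

124.0500 mm


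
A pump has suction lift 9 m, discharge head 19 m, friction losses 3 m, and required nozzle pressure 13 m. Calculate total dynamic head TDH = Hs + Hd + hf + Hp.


TDH = Hs + Hd + hf + Hp = 9 + 19 + 3 + 13 = 44

44 m


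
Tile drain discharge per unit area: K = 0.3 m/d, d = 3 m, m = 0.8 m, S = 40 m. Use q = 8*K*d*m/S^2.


q = 8*K*d*m/S^2
q = 8*0.3*3*0.8/40^2
q = 5.7600 / 1600

0.0036 m/d


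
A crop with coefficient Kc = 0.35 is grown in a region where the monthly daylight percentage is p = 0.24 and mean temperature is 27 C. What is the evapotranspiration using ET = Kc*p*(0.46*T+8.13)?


ET = Kc * p * (0.46*T + 8.13)
ET = 0.35 * 0.24 * (0.46*27 + 8.13)
ET = 0.35 * 0.24 * 20.5500

1.7262 mm/day


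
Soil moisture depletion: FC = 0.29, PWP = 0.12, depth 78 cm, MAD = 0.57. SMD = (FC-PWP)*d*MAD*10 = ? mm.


SMD = (FC - PWP) * d * MAD * 10
SMD = (0.29 - 0.12) * 78 * 0.57 * 10
SMD = 0.1700 * 78 * 0.57 * 10

75.5820 mm


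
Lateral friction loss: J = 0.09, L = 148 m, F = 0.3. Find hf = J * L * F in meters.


hf = J * L * F = 0.09 * 148 * 0.3 = 3.9960 m

3.9960 m


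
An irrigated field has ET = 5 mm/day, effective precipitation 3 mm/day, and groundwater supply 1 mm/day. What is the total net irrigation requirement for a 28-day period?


Daily deficit = ET - Pe - GW = 5 - 3 - 1 = 1 mm/day
NIR = 1 * 28 = 28 mm

28.0000 mm


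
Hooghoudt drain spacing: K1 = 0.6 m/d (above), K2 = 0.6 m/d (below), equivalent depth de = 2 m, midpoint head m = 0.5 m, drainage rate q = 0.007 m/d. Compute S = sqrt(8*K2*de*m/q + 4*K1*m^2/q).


S^2 = 8*K2*de*m/q + 4*K1*m^2/q
S^2 = 8*0.6*2*0.5/0.007 + 4*0.6*0.5^2/0.007
S = sqrt(771.4286)

27.7746 m


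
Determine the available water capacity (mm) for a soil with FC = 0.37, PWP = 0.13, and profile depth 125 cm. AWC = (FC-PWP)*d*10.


AWC = (FC - PWP) * d * 10
AWC = (0.37 - 0.13) * 125 * 10
AWC = 0.2400 * 125 * 10

300.0000 mm


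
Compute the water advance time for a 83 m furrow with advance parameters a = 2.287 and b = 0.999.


t = (L/a)^(1/b)
t = (83/2.287)^(1/0.999)
t = 36.292086^(1/0.999)

36.4228 min


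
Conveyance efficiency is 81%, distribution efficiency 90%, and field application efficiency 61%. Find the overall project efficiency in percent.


Ec = 0.81, Eb = 0.9, Ea = 0.61
E = 0.81 * 0.9 * 0.61 * 100 = 44.4690%

44.4690 %


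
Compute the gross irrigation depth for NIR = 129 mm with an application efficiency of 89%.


Ea = 89% = 0.89
GID = NIR / Ea = 129 / 0.89 = 144.9438 mm

144.9438 mm


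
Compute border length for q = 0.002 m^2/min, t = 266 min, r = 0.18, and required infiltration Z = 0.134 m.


L = q*t/((1+r)*Z)
L = 0.002*266/((1+0.18)*0.134)
L = 0.532/0.15812

3.3645 m


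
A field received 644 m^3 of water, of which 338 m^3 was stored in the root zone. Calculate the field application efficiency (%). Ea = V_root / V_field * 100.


Ea = V_root / V_field * 100 = 338 / 644 * 100 = 52.4845%

52.4845 %


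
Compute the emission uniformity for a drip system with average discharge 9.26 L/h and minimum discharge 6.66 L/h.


EU = (q_min/q_avg)*100 = (6.66/9.26)*100 = 71.9222%

71.9222 %


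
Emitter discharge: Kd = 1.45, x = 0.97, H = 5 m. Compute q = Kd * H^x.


q = Kd * H^x = 1.45 * 5^0.97 = 1.45 * 4.764320

6.9083 L/h


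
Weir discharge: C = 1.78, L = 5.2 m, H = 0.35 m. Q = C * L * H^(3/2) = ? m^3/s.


Q = C * L * H^(3/2) = 1.78 * 5.2 * 0.35^1.5 = 1.78 * 5.2 * 0.207063

1.9166 m^3/s


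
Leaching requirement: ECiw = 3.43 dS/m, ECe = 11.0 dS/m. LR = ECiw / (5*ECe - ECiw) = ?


LR = ECiw / (5*ECe - ECiw)
LR = 3.43 / (5*11.0 - 3.43)
LR = 3.43 / 51.5700

0.0665


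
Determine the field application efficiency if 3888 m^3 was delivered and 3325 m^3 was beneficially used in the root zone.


Ea = V_root / V_field * 100 = 3325 / 3888 * 100 = 85.5195%

85.5195 %


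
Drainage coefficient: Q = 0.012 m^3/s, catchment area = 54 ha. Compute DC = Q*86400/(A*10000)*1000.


DC = Q * 86400 / (A * 10000) * 1000
DC = 0.012 * 86400 / (54 * 10000) * 1000
DC = 1036800.0000 / 540000

1.9200 mm/day


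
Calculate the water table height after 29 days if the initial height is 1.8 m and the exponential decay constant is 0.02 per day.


m = m0 * exp(-k*t)
m = 1.8 * exp(-0.02 * 29)
m = 1.8 * exp(-0.5800)

1.0078 m


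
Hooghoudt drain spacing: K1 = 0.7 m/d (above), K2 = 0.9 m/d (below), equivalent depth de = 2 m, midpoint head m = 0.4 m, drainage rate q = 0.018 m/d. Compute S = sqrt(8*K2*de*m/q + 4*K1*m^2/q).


S^2 = 8*K2*de*m/q + 4*K1*m^2/q
S^2 = 8*0.9*2*0.4/0.018 + 4*0.7*0.4^2/0.018
S = sqrt(344.8889)

18.5712 m


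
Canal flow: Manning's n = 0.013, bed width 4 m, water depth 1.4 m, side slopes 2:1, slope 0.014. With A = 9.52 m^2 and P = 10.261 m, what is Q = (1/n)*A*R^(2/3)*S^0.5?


R = A/P = 9.52/10.261 = 0.927785
Q = (1/0.013) * 9.52 * 0.927785^(2/3) * 0.014^0.5

82.4244 m^3/s


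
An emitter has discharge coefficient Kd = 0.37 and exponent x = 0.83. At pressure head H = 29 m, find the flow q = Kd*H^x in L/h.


q = Kd * H^x = 0.37 * 29^0.83 = 0.37 * 16.360265

6.0533 L/h


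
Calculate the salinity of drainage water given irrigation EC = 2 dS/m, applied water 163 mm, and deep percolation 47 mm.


EC_dw = EC_iw * D_iw / D_dw
EC_dw = 2 * 163 / 47
EC_dw = 326 / 47

6.9362 dS/m


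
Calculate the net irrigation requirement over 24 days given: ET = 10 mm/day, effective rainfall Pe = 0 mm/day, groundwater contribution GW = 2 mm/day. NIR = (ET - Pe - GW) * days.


Daily deficit = ET - Pe - GW = 10 - 0 - 2 = 8 mm/day
NIR = 8 * 24 = 192 mm

192.0000 mm


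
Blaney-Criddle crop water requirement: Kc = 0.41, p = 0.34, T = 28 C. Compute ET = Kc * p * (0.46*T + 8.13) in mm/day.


ET = Kc * p * (0.46*T + 8.13)
ET = 0.41 * 0.34 * (0.46*28 + 8.13)
ET = 0.41 * 0.34 * 21.0100

2.9288 mm/day
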